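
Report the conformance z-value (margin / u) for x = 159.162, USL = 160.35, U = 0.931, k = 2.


u = U / k = 0.931 / 2 = 0.4655
margin = |USL - x| = |160.35 - 159.162| = 1.188
z = margin / u = 1.188 / 0.4655
z = 2.5521

2.5521


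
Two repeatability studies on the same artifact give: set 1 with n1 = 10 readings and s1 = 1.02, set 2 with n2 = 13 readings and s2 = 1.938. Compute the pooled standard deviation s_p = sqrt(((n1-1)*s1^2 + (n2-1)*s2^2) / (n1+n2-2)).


s_p = sqrt(((n1-1)*s1^2 + (n2-1)*s2^2) / (n1+n2-2))
numerator = (10-1)*1.02^2 + (13-1)*1.938^2 = 9.3636 + 45.070128 = 54.433728
denominator = 10 + 13 - 2 = 21
s_p^2 = 54.433728 / 21 = 2.5920823
s_p = sqrt(2.5920823) = 1.6100

1.6100


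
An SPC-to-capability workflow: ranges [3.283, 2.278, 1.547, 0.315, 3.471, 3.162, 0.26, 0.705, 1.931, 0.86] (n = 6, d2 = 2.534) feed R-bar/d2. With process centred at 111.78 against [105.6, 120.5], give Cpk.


R_bar = (3.283 + 2.278 + 1.547 + 0.315 + 3.471 + 3.162 + 0.26 + 0.705 + 1.931 + 0.86) / 10 = 1.7812
sigma = R_bar / d2 = 1.7812 / 2.534 = 0.70292028
Cp = (USL - LSL)/(6*sigma) = (120.5 - 105.6)/(6*0.70292028) = 3.5329
Cpu = (120.5 - 111.78)/(3*0.70292028) = 4.1351
Cpl = (111.78 - 105.6)/(3*0.70292028) = 2.9306
Cpk = min(Cpu, Cpl) = 2.9306

2.9306


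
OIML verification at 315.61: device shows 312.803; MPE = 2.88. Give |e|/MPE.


e = indication - reference = 312.803 - 315.61 = -2.8070
|e| = 2.8070
ratio = |e| / MPE = 2.8070 / 2.88
ratio = 0.9747

0.9747


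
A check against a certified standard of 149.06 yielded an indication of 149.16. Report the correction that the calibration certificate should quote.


Correction = standard - reading
= 149.06 - 149.16
= -0.1000

-0.1000


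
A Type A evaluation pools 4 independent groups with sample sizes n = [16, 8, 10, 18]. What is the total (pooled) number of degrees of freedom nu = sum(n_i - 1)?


nu = sum_i (n_i - 1)
nu = ((16 - 1) + (8 - 1) + (10 - 1) + (18 - 1))
nu = 15 + 7 + 9 + 17
nu = 48

48


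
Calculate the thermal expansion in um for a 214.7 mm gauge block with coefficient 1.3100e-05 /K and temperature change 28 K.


dL = L * alpha * dT
= 214.7 * 1.3100e-05 * 28
= 0.0787520 mm
dL_um = 0.0787520 * 1000 = 78.7520 um

78.7520


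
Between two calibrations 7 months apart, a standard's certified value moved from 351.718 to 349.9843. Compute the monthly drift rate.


rate = (v2 - v1) / months
= (349.9843 - 351.718) / 7
= -1.7337 / 7
= -0.2477

-0.2477


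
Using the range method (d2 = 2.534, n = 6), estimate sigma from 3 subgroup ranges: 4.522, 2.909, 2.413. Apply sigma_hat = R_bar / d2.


R_bar = (4.522 + 2.909 + 2.413) / 3
R_bar = 9.844 / 3 = 3.2813333
sigma_hat = R_bar / d2 = 3.2813333 / 2.534 = 1.2949

1.2949


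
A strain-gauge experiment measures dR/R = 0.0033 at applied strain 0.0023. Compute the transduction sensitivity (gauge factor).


GF = (dR/R) / epsilon
= 0.0033 / 0.0023
= 1.4348

1.4348


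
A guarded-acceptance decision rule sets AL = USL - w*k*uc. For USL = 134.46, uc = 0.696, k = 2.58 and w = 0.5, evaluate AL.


U = k * uc = 2.58 * 0.696 = 1.79568
guard band g = w * U = 0.5 * 1.79568 = 0.89784
AL = USL - g = 134.46 - 0.89784
AL = 133.5622

133.5622


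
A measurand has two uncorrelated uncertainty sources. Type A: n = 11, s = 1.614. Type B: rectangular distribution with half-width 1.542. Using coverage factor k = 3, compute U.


u_A = s / sqrt(n) = 1.614 / sqrt(11) = 0.48663931
u_B = half_width / sqrt(3) = 1.542 / sqrt(3) = 0.89027412
uc = sqrt(u_A^2 + u_B^2) = sqrt(0.48663931^2 + 0.89027412^2) = 1.0145964
U = k * uc = 3 * 1.0145964
U = 3.0438

3.0438


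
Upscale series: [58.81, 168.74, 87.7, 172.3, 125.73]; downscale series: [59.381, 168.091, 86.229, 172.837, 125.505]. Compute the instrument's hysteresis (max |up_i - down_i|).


|58.81 - 59.381| = 0.5710
|168.74 - 168.091| = 0.6490
|87.7 - 86.229| = 1.4710
|172.3 - 172.837| = 0.5370
|125.73 - 125.505| = 0.2250
hysteresis = max(diffs) = 1.4710

1.4710


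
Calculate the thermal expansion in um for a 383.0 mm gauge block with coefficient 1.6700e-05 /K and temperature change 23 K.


dL = L * alpha * dT
= 383.0 * 1.6700e-05 * 23
= 0.1471103 mm
dL_um = 0.1471103 * 1000 = 147.1103 um

147.1103


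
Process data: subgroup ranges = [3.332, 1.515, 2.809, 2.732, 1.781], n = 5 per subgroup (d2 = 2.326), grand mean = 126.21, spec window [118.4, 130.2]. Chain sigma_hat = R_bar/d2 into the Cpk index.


R_bar = (3.332 + 1.515 + 2.809 + 2.732 + 1.781) / 5 = 2.4338
sigma = R_bar / d2 = 2.4338 / 2.326 = 1.0463457
Cp = (USL - LSL)/(6*sigma) = (130.2 - 118.4)/(6*1.0463457) = 1.8796
Cpu = (130.2 - 126.21)/(3*1.0463457) = 1.2711
Cpl = (126.21 - 118.4)/(3*1.0463457) = 2.4880
Cpk = min(Cpu, Cpl) = 1.2711

1.2711


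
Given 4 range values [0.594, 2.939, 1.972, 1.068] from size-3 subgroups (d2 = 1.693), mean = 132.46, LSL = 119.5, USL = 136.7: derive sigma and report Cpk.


R_bar = (0.594 + 2.939 + 1.972 + 1.068) / 4 = 1.64325
sigma = R_bar / d2 = 1.64325 / 1.693 = 0.97061429
Cp = (USL - LSL)/(6*sigma) = (136.7 - 119.5)/(6*0.97061429) = 2.9535
Cpu = (136.7 - 132.46)/(3*0.97061429) = 1.4561
Cpl = (132.46 - 119.5)/(3*0.97061429) = 4.4508
Cpk = min(Cpu, Cpl) = 1.4561

1.4561


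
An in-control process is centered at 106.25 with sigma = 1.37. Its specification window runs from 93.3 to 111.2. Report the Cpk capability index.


Cpu = (USL - mean) / (3*sigma) = (111.2 - 106.25) / (3*1.37) = 1.2044
Cpl = (mean - LSL) / (3*sigma) = (106.25 - 93.3) / (3*1.37) = 3.1509
Cpk = min(Cpu, Cpl) = 1.2044

1.2044


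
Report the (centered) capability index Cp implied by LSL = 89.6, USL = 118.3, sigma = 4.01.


Cp = (USL - LSL) / (6 * sigma)
= (118.3 - 89.6) / (6 * 4.01)
= 28.7000 / 24.0600
= 1.1929

1.1929


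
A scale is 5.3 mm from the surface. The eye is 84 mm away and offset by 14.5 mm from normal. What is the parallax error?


error = h * offset / d
= 5.3 * 14.5 / 84
= 0.9149

0.9149


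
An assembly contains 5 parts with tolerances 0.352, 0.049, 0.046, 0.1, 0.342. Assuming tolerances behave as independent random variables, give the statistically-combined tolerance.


RSS = sqrt(0.352^2 + 0.049^2 + 0.046^2 + 0.1^2 + 0.342^2)
= sqrt(0.255385)
= 0.5054

0.5054


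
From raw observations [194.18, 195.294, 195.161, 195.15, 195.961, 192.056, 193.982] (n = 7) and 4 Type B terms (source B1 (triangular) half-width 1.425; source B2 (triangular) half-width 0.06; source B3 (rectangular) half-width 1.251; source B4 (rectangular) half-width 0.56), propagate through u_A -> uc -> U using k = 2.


mean = (194.18 + 195.294 + 195.161 + 195.15 + 195.961 + 192.056 + 193.982) / 7 = 194.5405714
s = sqrt(sum((x - mean)^2)/(n-1)) = 1.2881974
u_A = s / sqrt(n) = 1.2881974 / sqrt(7) = 0.48689285
u_B1 = 1.425 / sqrt(6) = 0.58175381
u_B2 = 0.06 / sqrt(6) = 0.024494897
u_B3 = 1.251 / sqrt(3) = 0.72226519
u_B4 = 0.56 / sqrt(3) = 0.32331615
uc = sqrt(0.48689285^2 + 0.58175381^2 + 0.024494897^2 + 0.72226519^2 + 0.32331615^2) = 1.0964955
U = k * uc = 2 * 1.0964955
U = 2.1930

2.1930


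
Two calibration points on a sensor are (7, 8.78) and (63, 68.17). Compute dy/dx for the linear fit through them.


slope = (y2 - y1) / (x2 - x1)
= (68.17 - 8.78) / (63 - 7)
= 59.3900 / 56
= 1.0605

1.0605


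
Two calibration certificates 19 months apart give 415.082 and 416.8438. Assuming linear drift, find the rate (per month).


rate = (v2 - v1) / months
= (416.8438 - 415.082) / 19
= 1.7618 / 19
= 0.0927

0.0927


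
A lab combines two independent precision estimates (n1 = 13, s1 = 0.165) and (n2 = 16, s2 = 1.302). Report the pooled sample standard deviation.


s_p = sqrt(((n1-1)*s1^2 + (n2-1)*s2^2) / (n1+n2-2))
numerator = (13-1)*0.165^2 + (16-1)*1.302^2 = 0.3267 + 25.42806 = 25.75476
denominator = 13 + 16 - 2 = 27
s_p^2 = 25.75476 / 27 = 0.95388
s_p = sqrt(0.95388) = 0.9767

0.9767


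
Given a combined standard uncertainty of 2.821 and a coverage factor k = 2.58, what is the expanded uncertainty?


U = k * uc
U = 2.58 * 2.821
U = 7.2782

7.2782


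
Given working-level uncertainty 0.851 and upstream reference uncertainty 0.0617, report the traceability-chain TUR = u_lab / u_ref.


TUR = u_lab / u_ref
= 0.851 / 0.0617
= 13.7925

13.7925


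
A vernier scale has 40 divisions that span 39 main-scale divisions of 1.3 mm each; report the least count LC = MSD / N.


LC = MSD / n_div
= 1.3 / 40
= 0.0325

0.0325


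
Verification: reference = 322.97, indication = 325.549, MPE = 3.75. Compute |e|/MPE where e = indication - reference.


e = indication - reference = 325.549 - 322.97 = 2.5790
|e| = 2.5790
ratio = |e| / MPE = 2.5790 / 3.75
ratio = 0.6877

0.6877


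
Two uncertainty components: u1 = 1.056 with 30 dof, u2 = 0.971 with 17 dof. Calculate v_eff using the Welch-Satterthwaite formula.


uc = sqrt(u1^2 + u2^2) = sqrt(1.056^2 + 0.971^2) = 1.4345651
v_eff = uc^4 / (u1^4/v1 + u2^4/v2)
= 1.4345651^4 / (1.056^4/30 + 0.971^4/17)
= 4.2352694 / 0.09374207
v_eff = 45.1800

45.1800


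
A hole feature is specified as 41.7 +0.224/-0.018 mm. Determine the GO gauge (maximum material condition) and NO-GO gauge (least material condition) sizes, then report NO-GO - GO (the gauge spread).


GO = nominal - lower_tol (smallest hole = maximum material condition)
GO = 41.7 - 0.018 = 41.682
NO-GO = nominal + upper_tol (largest hole = least material condition)
NO-GO = 41.7 + 0.224 = 41.924
spread = NO-GO - GO = 41.924 - 41.682 = 0.2420

0.2420


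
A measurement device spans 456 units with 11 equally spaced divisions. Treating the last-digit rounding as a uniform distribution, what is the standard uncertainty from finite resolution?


resolution = range / divisions
resolution = 456 / 11 = 41.454545
u_res = resolution / (2*sqrt(3))
u_res = 41.454545 / 3.4641016
u_res = 11.9669

11.9669


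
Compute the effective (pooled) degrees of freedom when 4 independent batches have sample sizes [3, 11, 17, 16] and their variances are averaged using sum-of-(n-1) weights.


nu = sum_i (n_i - 1)
nu = ((3 - 1) + (11 - 1) + (17 - 1) + (16 - 1))
nu = 2 + 10 + 16 + 15
nu = 43

43


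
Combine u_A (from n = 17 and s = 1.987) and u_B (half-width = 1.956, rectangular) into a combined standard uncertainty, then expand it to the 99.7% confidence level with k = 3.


u_A = s / sqrt(n) = 1.987 / sqrt(17) = 0.48191829
u_B = half_width / sqrt(3) = 1.956 / sqrt(3) = 1.1292971
uc = sqrt(u_A^2 + u_B^2) = sqrt(0.48191829^2 + 1.1292971^2) = 1.2278262
U = k * uc = 3 * 1.2278262
U = 3.6835

3.6835


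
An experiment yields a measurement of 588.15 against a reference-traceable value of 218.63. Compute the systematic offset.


Systematic error = measured - true
= 588.15 - 218.63
= 369.5200

369.5200


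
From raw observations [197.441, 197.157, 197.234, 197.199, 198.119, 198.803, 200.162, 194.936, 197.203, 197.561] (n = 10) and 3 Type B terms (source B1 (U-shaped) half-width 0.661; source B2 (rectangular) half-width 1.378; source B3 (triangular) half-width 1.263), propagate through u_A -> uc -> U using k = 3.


mean = (197.441 + 197.157 + 197.234 + 197.199 + 198.119 + 198.803 + 200.162 + 194.936 + 197.203 + 197.561) / 10 = 197.5815
s = sqrt(sum((x - mean)^2)/(n-1)) = 1.3353861
u_A = s / sqrt(n) = 1.3353861 / sqrt(10) = 0.42228616
u_B1 = 0.661 / sqrt(2) = 0.46739758
u_B2 = 1.378 / sqrt(3) = 0.79558867
u_B3 = 1.263 / sqrt(6) = 0.51561759
uc = sqrt(0.42228616^2 + 0.46739758^2 + 0.79558867^2 + 0.51561759^2) = 1.1382482
U = k * uc = 3 * 1.1382482
U = 3.4147

3.4147


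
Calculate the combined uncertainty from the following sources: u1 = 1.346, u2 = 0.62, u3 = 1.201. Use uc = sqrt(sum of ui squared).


uc = sqrt(1.346^2 + 0.62^2 + 1.201^2)
uc = sqrt(3.638517)
uc = 1.9075

1.9075


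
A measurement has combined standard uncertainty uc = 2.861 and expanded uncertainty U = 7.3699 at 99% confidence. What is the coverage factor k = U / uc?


k = U / uc
k = 7.3699 / 2.861
k = 2.576

2.576


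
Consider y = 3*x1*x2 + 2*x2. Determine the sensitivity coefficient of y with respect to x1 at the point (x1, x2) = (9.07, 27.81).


y = 3*x1*x2 + 2*x2
dy/dx1 = 3*x2
Evaluate at x2 = 27.81: c1 = 3 * 27.81
c1 = 83.4300

83.4300


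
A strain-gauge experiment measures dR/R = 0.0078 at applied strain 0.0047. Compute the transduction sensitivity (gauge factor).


GF = (dR/R) / epsilon
= 0.0078 / 0.0047
= 1.6596

1.6596


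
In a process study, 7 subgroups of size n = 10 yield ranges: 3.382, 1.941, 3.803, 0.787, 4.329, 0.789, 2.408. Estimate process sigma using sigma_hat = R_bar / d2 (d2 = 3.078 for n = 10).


R_bar = (3.382 + 1.941 + 3.803 + 0.787 + 4.329 + 0.789 + 2.408) / 7
R_bar = 17.439 / 7 = 2.4912857
sigma_hat = R_bar / d2 = 2.4912857 / 3.078 = 0.8094

0.8094


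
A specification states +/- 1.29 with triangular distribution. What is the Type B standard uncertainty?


u_B = half_width / sqrt(6)
u_B = 1.29 / 2.4494897
u_B = 0.5266

0.5266


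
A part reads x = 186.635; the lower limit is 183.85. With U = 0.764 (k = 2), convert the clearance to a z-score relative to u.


u = U / k = 0.764 / 2 = 0.382
margin = |LSL - x| = |183.85 - 186.635| = 2.785
z = margin / u = 2.785 / 0.382
z = 7.2906

7.2906


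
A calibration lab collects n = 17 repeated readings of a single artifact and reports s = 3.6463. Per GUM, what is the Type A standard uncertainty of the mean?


u_A = s / sqrt(n)
u_A = 3.6463 / sqrt(17)
u_A = 3.6463 / 4.1231056
u_A = 0.8844

0.8844


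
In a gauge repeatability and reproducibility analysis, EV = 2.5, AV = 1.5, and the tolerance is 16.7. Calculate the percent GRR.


GRR = sqrt(EV^2 + AV^2) = sqrt(2.5^2 + 1.5^2) = 2.9154759
%GRR = GRR / tol * 100 = 2.9154759 / 16.7 * 100
%GRR = 17.4579

17.4579


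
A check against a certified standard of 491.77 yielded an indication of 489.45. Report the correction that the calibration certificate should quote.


Correction = standard - reading
= 491.77 - 489.45
= 2.3200

2.3200


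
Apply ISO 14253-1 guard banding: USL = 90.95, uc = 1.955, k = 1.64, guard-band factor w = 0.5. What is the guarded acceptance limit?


U = k * uc = 1.64 * 1.955 = 3.2062
guard band g = w * U = 0.5 * 3.2062 = 1.6031
AL = USL - g = 90.95 - 1.6031
AL = 89.3469

89.3469


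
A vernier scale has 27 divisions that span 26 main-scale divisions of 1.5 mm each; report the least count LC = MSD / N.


LC = MSD / n_div
= 1.5 / 27
= 0.0556

0.0556


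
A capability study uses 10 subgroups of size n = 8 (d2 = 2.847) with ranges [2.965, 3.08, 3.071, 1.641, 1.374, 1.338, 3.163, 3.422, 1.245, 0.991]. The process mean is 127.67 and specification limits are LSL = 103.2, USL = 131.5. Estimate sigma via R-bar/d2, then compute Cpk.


R_bar = (2.965 + 3.08 + 3.071 + 1.641 + 1.374 + 1.338 + 3.163 + 3.422 + 1.245 + 0.991) / 10 = 2.229
sigma = R_bar / d2 = 2.229 / 2.847 = 0.7829294
Cp = (USL - LSL)/(6*sigma) = (131.5 - 103.2)/(6*0.7829294) = 6.0244
Cpu = (131.5 - 127.67)/(3*0.7829294) = 1.6306
Cpl = (127.67 - 103.2)/(3*0.7829294) = 10.4181
Cpk = min(Cpu, Cpl) = 1.6306

1.6306


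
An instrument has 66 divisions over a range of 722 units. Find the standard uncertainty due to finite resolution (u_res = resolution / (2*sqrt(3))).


resolution = range / divisions
resolution = 722 / 66 = 10.939394
u_res = resolution / (2*sqrt(3))
u_res = 10.939394 / 3.4641016
u_res = 3.1579

3.1579


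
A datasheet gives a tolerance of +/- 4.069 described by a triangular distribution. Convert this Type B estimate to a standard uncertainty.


u_B = half_width / sqrt(6)
u_B = 4.069 / 2.4494897
u_B = 1.6612

1.6612


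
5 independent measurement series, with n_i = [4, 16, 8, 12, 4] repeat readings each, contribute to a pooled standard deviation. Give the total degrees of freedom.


nu = sum_i (n_i - 1)
nu = ((4 - 1) + (16 - 1) + (8 - 1) + (12 - 1) + (4 - 1))
nu = 3 + 15 + 7 + 11 + 3
nu = 39

39


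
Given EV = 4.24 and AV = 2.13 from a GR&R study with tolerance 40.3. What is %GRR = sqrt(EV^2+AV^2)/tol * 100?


GRR = sqrt(EV^2 + AV^2) = sqrt(4.24^2 + 2.13^2) = 4.7449447
%GRR = GRR / tol * 100 = 4.7449447 / 40.3 * 100
%GRR = 11.7741

11.7741


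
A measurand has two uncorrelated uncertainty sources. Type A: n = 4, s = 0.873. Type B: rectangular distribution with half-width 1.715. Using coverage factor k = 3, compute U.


u_A = s / sqrt(n) = 0.873 / sqrt(4) = 0.4365
u_B = half_width / sqrt(3) = 1.715 / sqrt(3) = 0.99015571
uc = sqrt(u_A^2 + u_B^2) = sqrt(0.4365^2 + 0.99015571^2) = 1.0821001
U = k * uc = 3 * 1.0821001
U = 3.2463

3.2463


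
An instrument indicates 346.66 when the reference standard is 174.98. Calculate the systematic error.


Systematic error = measured - true
= 346.66 - 174.98
= 171.6800

171.6800


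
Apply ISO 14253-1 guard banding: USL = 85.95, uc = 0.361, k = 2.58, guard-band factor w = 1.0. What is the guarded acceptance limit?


U = k * uc = 2.58 * 0.361 = 0.93138
guard band g = w * U = 1.0 * 0.93138 = 0.93138
AL = USL - g = 85.95 - 0.93138
AL = 85.0186

85.0186


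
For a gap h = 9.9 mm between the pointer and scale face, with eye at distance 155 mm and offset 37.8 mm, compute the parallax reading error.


error = h * offset / d
= 9.9 * 37.8 / 155
= 2.4143

2.4143


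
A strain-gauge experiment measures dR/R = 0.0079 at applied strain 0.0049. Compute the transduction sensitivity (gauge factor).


GF = (dR/R) / epsilon
= 0.0079 / 0.0049
= 1.6122

1.6122


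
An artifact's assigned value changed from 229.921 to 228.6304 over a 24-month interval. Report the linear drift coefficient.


rate = (v2 - v1) / months
= (228.6304 - 229.921) / 24
= -1.2906 / 24
= -0.0538

-0.0538


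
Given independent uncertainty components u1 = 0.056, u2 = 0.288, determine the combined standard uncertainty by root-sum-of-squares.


uc = sqrt(0.056^2 + 0.288^2)
uc = sqrt(0.08608)
uc = 0.2934

0.2934


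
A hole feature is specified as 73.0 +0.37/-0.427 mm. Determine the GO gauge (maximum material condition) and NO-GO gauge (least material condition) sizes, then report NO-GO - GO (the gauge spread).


GO = nominal - lower_tol (smallest hole = maximum material condition)
GO = 73.0 - 0.427 = 72.573
NO-GO = nominal + upper_tol (largest hole = least material condition)
NO-GO = 73.0 + 0.37 = 73.37
spread = NO-GO - GO = 73.37 - 72.573 = 0.7970

0.7970


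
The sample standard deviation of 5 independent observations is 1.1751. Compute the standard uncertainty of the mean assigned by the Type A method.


u_A = s / sqrt(n)
u_A = 1.1751 / sqrt(5)
u_A = 1.1751 / 2.236068
u_A = 0.5255

0.5255


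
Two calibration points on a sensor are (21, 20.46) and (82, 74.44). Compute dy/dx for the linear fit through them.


slope = (y2 - y1) / (x2 - x1)
= (74.44 - 20.46) / (82 - 21)
= 53.9800 / 61
= 0.8849

0.8849


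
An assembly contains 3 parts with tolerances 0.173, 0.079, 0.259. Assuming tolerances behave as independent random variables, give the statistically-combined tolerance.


RSS = sqrt(0.173^2 + 0.079^2 + 0.259^2)
= sqrt(0.103251)
= 0.3213

0.3213


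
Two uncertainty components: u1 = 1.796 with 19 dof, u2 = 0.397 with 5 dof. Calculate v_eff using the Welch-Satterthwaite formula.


uc = sqrt(u1^2 + u2^2) = sqrt(1.796^2 + 0.397^2) = 1.8393545
v_eff = uc^4 / (u1^4/v1 + u2^4/v2)
= 1.8393545^4 / (1.796^4/19 + 0.397^4/5)
= 11.446211 / 0.55257857
v_eff = 20.7142

20.7142


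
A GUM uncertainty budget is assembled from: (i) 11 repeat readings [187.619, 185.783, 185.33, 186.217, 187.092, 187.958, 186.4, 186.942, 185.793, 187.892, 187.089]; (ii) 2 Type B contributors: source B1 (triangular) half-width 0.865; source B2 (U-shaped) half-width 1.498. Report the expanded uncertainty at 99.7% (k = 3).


mean = (187.619 + 185.783 + 185.33 + 186.217 + 187.092 + 187.958 + 186.4 + 186.942 + 185.793 + 187.892 + 187.089) / 11 = 186.7377273
s = sqrt(sum((x - mean)^2)/(n-1)) = 0.89775321
u_A = s / sqrt(n) = 0.89775321 / sqrt(11) = 0.27068278
u_B1 = 0.865 / sqrt(6) = 0.35313477
u_B2 = 1.498 / sqrt(2) = 1.059246
uc = sqrt(0.27068278^2 + 0.35313477^2 + 1.059246^2) = 1.1489018
U = k * uc = 3 * 1.1489018
U = 3.4467

3.4467


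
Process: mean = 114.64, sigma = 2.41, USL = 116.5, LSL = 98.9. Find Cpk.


Cpu = (USL - mean) / (3*sigma) = (116.5 - 114.64) / (3*2.41) = 0.2573
Cpl = (mean - LSL) / (3*sigma) = (114.64 - 98.9) / (3*2.41) = 2.1770
Cpk = min(Cpu, Cpl) = 0.2573

0.2573


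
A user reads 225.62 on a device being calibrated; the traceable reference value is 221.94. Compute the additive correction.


Correction = standard - reading
= 221.94 - 225.62
= -3.6800

-3.6800


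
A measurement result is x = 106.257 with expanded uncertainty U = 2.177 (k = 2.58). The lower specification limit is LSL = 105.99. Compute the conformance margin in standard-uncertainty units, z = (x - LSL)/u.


u = U / k = 2.177 / 2.58 = 0.84379845
margin = |LSL - x| = |105.99 - 106.257| = 0.267
z = margin / u = 0.267 / 0.84379845
z = 0.3164

0.3164


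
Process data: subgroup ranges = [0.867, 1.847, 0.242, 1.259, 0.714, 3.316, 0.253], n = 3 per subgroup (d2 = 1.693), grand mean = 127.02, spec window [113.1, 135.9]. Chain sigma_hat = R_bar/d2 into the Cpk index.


R_bar = (0.867 + 1.847 + 0.242 + 1.259 + 0.714 + 3.316 + 0.253) / 7 = 1.214
sigma = R_bar / d2 = 1.214 / 1.693 = 0.71707029
Cp = (USL - LSL)/(6*sigma) = (135.9 - 113.1)/(6*0.71707029) = 5.2993
Cpu = (135.9 - 127.02)/(3*0.71707029) = 4.1279
Cpl = (127.02 - 113.1)/(3*0.71707029) = 6.4708
Cpk = min(Cpu, Cpl) = 4.1279

4.1279


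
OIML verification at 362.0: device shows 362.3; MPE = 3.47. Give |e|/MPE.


e = indication - reference = 362.3 - 362.0 = 0.3000
|e| = 0.3000
ratio = |e| / MPE = 0.3000 / 3.47
ratio = 0.0865

0.0865


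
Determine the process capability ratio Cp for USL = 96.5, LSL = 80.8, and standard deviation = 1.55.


Cp = (USL - LSL) / (6 * sigma)
= (96.5 - 80.8) / (6 * 1.55)
= 15.7000 / 9.3000
= 1.6882

1.6882


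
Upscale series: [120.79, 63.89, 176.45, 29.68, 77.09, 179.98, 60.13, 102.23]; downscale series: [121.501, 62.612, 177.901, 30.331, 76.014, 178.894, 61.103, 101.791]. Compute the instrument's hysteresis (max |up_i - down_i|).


|120.79 - 121.501| = 0.7110
|63.89 - 62.612| = 1.2780
|176.45 - 177.901| = 1.4510
|29.68 - 30.331| = 0.6510
|77.09 - 76.014| = 1.0760
|179.98 - 178.894| = 1.0860
|60.13 - 61.103| = 0.9730
|102.23 - 101.791| = 0.4390
hysteresis = max(diffs) = 1.4510

1.4510


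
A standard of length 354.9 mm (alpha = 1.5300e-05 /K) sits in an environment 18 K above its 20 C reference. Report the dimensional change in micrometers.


dL = L * alpha * dT
= 354.9 * 1.5300e-05 * 18
= 0.0977395 mm
dL_um = 0.0977395 * 1000 = 97.7395 um

97.7395


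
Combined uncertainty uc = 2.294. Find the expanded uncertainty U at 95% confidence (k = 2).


U = k * uc
U = 2 * 2.294
U = 4.5880

4.5880


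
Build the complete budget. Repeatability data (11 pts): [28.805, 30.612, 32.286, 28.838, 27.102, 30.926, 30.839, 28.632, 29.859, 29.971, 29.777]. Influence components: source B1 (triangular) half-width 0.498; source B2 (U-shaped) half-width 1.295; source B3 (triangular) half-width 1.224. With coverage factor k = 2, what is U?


mean = (28.805 + 30.612 + 32.286 + 28.838 + 27.102 + 30.926 + 30.839 + 28.632 + 29.859 + 29.971 + 29.777) / 11 = 29.78609091
s = sqrt(sum((x - mean)^2)/(n-1)) = 1.4063057
u_A = s / sqrt(n) = 1.4063057 / sqrt(11) = 0.42401712
u_B1 = 0.498 / sqrt(6) = 0.20330765
u_B2 = 1.295 / sqrt(2) = 0.91570328
u_B3 = 1.224 / sqrt(6) = 0.49969591
uc = sqrt(0.42401712^2 + 0.20330765^2 + 0.91570328^2 + 0.49969591^2) = 1.1442609
U = k * uc = 2 * 1.1442609
U = 2.2885

2.2885


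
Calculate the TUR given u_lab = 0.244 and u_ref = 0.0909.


TUR = u_lab / u_ref
= 0.244 / 0.0909
= 2.6843

2.6843


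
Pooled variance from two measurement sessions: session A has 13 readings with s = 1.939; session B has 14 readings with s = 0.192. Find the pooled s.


s_p = sqrt(((n1-1)*s1^2 + (n2-1)*s2^2) / (n1+n2-2))
numerator = (13-1)*1.939^2 + (14-1)*0.192^2 = 45.116652 + 0.479232 = 45.595884
denominator = 13 + 14 - 2 = 25
s_p^2 = 45.595884 / 25 = 1.8238354
s_p = sqrt(1.8238354) = 1.3505

1.3505


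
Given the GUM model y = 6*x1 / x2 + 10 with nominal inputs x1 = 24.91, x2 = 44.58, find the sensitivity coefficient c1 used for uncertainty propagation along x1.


y = 6*x1 / x2 + 10
dy/dx1 = 6/x2
Evaluate at x2 = 44.58: c1 = 6 / 44.58
c1 = 0.1346

0.1346


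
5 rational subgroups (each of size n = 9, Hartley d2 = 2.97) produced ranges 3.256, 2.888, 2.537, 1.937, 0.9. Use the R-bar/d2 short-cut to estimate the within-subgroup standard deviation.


R_bar = (3.256 + 2.888 + 2.537 + 1.937 + 0.9) / 5
R_bar = 11.518 / 5 = 2.3036
sigma_hat = R_bar / d2 = 2.3036 / 2.97 = 0.7756

0.7756


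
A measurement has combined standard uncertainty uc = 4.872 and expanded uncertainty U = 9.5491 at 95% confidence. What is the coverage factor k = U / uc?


k = U / uc
k = 9.5491 / 4.872
k = 1.96

1.96


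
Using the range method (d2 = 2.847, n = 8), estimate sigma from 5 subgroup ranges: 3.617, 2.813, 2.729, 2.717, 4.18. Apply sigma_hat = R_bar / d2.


R_bar = (3.617 + 2.813 + 2.729 + 2.717 + 4.18) / 5
R_bar = 16.056 / 5 = 3.2112
sigma_hat = R_bar / d2 = 3.2112 / 2.847 = 1.1279

1.1279


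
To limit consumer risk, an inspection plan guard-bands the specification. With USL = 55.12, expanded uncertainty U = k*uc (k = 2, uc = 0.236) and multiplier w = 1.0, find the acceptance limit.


U = k * uc = 2 * 0.236 = 0.472
guard band g = w * U = 1.0 * 0.472 = 0.472
AL = USL - g = 55.12 - 0.472
AL = 54.6480

54.6480


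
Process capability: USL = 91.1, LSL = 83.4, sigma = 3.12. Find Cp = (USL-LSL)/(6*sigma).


Cp = (USL - LSL) / (6 * sigma)
= (91.1 - 83.4) / (6 * 3.12)
= 7.7000 / 18.7200
= 0.4113

0.4113


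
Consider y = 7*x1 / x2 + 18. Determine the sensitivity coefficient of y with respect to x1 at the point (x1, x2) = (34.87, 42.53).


y = 7*x1 / x2 + 18
dy/dx1 = 7/x2
Evaluate at x2 = 42.53: c1 = 7 / 42.53
c1 = 0.1646

0.1646


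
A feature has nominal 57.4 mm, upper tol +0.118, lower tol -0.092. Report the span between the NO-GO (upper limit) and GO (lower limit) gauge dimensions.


GO = nominal - lower_tol (smallest hole = maximum material condition)
GO = 57.4 - 0.092 = 57.308
NO-GO = nominal + upper_tol (largest hole = least material condition)
NO-GO = 57.4 + 0.118 = 57.518
spread = NO-GO - GO = 57.518 - 57.308 = 0.2100

0.2100


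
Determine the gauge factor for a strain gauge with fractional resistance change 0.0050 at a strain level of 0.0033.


GF = (dR/R) / epsilon
= 0.0050 / 0.0033
= 1.5152

1.5152


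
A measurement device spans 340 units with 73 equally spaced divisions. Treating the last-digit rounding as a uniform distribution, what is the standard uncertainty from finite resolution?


resolution = range / divisions
resolution = 340 / 73 = 4.6575342
u_res = resolution / (2*sqrt(3))
u_res = 4.6575342 / 3.4641016
u_res = 1.3445

1.3445


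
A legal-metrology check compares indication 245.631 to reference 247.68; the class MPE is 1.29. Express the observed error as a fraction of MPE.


e = indication - reference = 245.631 - 247.68 = -2.0490
|e| = 2.0490
ratio = |e| / MPE = 2.0490 / 1.29
ratio = 1.5884

1.5884


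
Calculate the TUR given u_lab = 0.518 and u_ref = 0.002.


TUR = u_lab / u_ref
= 0.518 / 0.002
= 259.0000

259.0000


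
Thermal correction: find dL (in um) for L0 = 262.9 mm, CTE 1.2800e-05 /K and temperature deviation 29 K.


dL = L * alpha * dT
= 262.9 * 1.2800e-05 * 29
= 0.0975885 mm
dL_um = 0.0975885 * 1000 = 97.5885 um

97.5885


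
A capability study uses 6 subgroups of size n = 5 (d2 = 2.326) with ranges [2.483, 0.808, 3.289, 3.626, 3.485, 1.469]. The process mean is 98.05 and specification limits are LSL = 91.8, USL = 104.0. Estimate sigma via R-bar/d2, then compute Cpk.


R_bar = (2.483 + 0.808 + 3.289 + 3.626 + 3.485 + 1.469) / 6 = 2.5266667
sigma = R_bar / d2 = 2.5266667 / 2.326 = 1.0862712
Cp = (USL - LSL)/(6*sigma) = (104.0 - 91.8)/(6*1.0862712) = 1.8718
Cpu = (104.0 - 98.05)/(3*1.0862712) = 1.8258
Cpl = (98.05 - 91.8)/(3*1.0862712) = 1.9179
Cpk = min(Cpu, Cpl) = 1.8258

1.8258


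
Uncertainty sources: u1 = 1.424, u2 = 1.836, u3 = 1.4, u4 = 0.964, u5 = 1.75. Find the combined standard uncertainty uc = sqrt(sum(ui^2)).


uc = sqrt(1.424^2 + 1.836^2 + 1.4^2 + 0.964^2 + 1.75^2)
uc = sqrt(11.350468)
uc = 3.3690

3.3690


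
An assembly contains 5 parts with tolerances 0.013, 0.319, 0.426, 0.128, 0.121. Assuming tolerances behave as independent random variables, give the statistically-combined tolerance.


RSS = sqrt(0.013^2 + 0.319^2 + 0.426^2 + 0.128^2 + 0.121^2)
= sqrt(0.314431)
= 0.5607

0.5607


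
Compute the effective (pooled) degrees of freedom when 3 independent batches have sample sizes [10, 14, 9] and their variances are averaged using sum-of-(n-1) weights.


nu = sum_i (n_i - 1)
nu = ((10 - 1) + (14 - 1) + (9 - 1))
nu = 9 + 13 + 8
nu = 30

30


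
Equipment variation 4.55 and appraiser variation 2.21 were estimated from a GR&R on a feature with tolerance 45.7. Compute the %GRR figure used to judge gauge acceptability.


GRR = sqrt(EV^2 + AV^2) = sqrt(4.55^2 + 2.21^2) = 5.0583199
%GRR = GRR / tol * 100 = 5.0583199 / 45.7 * 100
%GRR = 11.0685

11.0685


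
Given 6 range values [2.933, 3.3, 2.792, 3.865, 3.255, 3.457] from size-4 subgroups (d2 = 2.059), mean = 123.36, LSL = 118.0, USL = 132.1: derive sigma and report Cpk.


R_bar = (2.933 + 3.3 + 2.792 + 3.865 + 3.255 + 3.457) / 6 = 3.267
sigma = R_bar / d2 = 3.267 / 2.059 = 1.5866926
Cp = (USL - LSL)/(6*sigma) = (132.1 - 118.0)/(6*1.5866926) = 1.4811
Cpu = (132.1 - 123.36)/(3*1.5866926) = 1.8361
Cpl = (123.36 - 118.0)/(3*1.5866926) = 1.1260
Cpk = min(Cpu, Cpl) = 1.1260

1.1260


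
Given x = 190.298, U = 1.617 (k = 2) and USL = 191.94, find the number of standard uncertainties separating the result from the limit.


u = U / k = 1.617 / 2 = 0.8085
margin = |USL - x| = |191.94 - 190.298| = 1.642
z = margin / u = 1.642 / 0.8085
z = 2.0309

2.0309


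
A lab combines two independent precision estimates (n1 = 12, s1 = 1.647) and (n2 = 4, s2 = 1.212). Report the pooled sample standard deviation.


s_p = sqrt(((n1-1)*s1^2 + (n2-1)*s2^2) / (n1+n2-2))
numerator = (12-1)*1.647^2 + (4-1)*1.212^2 = 29.838699 + 4.406832 = 34.245531
denominator = 12 + 4 - 2 = 14
s_p^2 = 34.245531 / 14 = 2.4461094
s_p = sqrt(2.4461094) = 1.5640

1.5640


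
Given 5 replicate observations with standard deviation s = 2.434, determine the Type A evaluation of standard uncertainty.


u_A = s / sqrt(n)
u_A = 2.434 / sqrt(5)
u_A = 2.434 / 2.236068
u_A = 1.0885

1.0885


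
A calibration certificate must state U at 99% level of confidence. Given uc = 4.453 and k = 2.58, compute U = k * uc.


U = k * uc
U = 2.58 * 4.453
U = 11.4887

11.4887


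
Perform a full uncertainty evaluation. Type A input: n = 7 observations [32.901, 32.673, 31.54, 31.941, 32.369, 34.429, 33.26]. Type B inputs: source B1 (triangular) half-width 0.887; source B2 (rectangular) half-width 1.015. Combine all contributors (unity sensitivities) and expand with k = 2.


mean = (32.901 + 32.673 + 31.54 + 31.941 + 32.369 + 34.429 + 33.26) / 7 = 32.73042857
s = sqrt(sum((x - mean)^2)/(n-1)) = 0.94595029
u_A = s / sqrt(n) = 0.94595029 / sqrt(7) = 0.3575356
u_B1 = 0.887 / sqrt(6) = 0.36211623
u_B2 = 1.015 / sqrt(3) = 0.58601052
uc = sqrt(0.3575356^2 + 0.36211623^2 + 0.58601052^2) = 0.77612383
U = k * uc = 2 * 0.77612383
U = 1.5522

1.5522


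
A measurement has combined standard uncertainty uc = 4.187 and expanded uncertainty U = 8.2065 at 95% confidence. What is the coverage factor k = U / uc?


k = U / uc
k = 8.2065 / 4.187
k = 1.96

1.96


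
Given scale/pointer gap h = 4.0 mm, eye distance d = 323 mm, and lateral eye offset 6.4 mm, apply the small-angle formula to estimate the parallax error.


error = h * offset / d
= 4.0 * 6.4 / 323
= 0.0793

0.0793


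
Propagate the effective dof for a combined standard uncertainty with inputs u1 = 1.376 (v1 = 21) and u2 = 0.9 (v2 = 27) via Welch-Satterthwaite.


uc = sqrt(u1^2 + u2^2) = sqrt(1.376^2 + 0.9^2) = 1.6441946
v_eff = uc^4 / (u1^4/v1 + u2^4/v2)
= 1.6441946^4 / (1.376^4/21 + 0.9^4/27)
= 7.3082412 / 0.19500822
v_eff = 37.4766

37.4766


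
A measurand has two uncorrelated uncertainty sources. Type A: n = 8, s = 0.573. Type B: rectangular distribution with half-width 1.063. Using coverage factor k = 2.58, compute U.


u_A = s / sqrt(n) = 0.573 / sqrt(8) = 0.20258609
u_B = half_width / sqrt(3) = 1.063 / sqrt(3) = 0.61372334
uc = sqrt(u_A^2 + u_B^2) = sqrt(0.20258609^2 + 0.61372334^2) = 0.64629518
U = k * uc = 2.58 * 0.64629518
U = 1.6674

1.6674


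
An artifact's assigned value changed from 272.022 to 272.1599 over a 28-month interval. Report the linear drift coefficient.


rate = (v2 - v1) / months
= (272.1599 - 272.022) / 28
= 0.1379 / 28
= 0.0049

0.0049


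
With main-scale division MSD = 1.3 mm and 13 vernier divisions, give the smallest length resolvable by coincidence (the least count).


LC = MSD / n_div
= 1.3 / 13
= 0.1000

0.1000


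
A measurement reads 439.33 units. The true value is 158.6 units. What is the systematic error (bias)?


Systematic error = measured - true
= 439.33 - 158.6
= 280.7300

280.7300


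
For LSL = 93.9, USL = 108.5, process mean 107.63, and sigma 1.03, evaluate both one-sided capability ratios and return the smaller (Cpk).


Cpu = (USL - mean) / (3*sigma) = (108.5 - 107.63) / (3*1.03) = 0.2816
Cpl = (mean - LSL) / (3*sigma) = (107.63 - 93.9) / (3*1.03) = 4.4434
Cpk = min(Cpu, Cpl) = 0.2816

0.2816


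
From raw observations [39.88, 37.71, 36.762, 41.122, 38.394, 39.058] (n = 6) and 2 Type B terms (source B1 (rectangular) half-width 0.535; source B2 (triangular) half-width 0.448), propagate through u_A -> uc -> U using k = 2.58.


mean = (39.88 + 37.71 + 36.762 + 41.122 + 38.394 + 39.058) / 6 = 38.821
s = sqrt(sum((x - mean)^2)/(n-1)) = 1.5574583
u_A = s / sqrt(n) = 1.5574583 / sqrt(6) = 0.63582969
u_B1 = 0.535 / sqrt(3) = 0.30888239
u_B2 = 0.448 / sqrt(6) = 0.18289523
uc = sqrt(0.63582969^2 + 0.30888239^2 + 0.18289523^2) = 0.73016326
U = k * uc = 2.58 * 0.73016326
U = 1.8838

1.8838


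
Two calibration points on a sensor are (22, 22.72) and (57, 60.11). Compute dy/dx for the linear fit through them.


slope = (y2 - y1) / (x2 - x1)
= (60.11 - 22.72) / (57 - 22)
= 37.3900 / 35
= 1.0683

1.0683


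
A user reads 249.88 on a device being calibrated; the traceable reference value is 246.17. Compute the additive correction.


Correction = standard - reading
= 246.17 - 249.88
= -3.7100

-3.7100


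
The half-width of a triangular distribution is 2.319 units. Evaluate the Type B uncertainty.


u_B = half_width / sqrt(6)
u_B = 2.319 / 2.4494897
u_B = 0.9467

0.9467


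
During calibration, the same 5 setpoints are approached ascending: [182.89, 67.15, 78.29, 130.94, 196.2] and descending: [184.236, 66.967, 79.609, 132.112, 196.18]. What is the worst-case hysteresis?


|182.89 - 184.236| = 1.3460
|67.15 - 66.967| = 0.1830
|78.29 - 79.609| = 1.3190
|130.94 - 132.112| = 1.1720
|196.2 - 196.18| = 0.0200
hysteresis = max(diffs) = 1.3460

1.3460


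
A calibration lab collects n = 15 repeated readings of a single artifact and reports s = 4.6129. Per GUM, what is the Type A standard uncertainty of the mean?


u_A = s / sqrt(n)
u_A = 4.6129 / sqrt(15)
u_A = 4.6129 / 3.8729833
u_A = 1.1910

1.1910


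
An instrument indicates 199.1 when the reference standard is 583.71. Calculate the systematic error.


Systematic error = measured - true
= 199.1 - 583.71
= -384.6100

-384.6100


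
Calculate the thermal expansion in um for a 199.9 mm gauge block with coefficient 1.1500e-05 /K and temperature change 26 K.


dL = L * alpha * dT
= 199.9 * 1.1500e-05 * 26
= 0.0597701 mm
dL_um = 0.0597701 * 1000 = 59.7701 um

59.7701


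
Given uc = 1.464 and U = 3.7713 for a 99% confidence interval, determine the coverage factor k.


k = U / uc
k = 3.7713 / 1.464
k = 2.576

2.576


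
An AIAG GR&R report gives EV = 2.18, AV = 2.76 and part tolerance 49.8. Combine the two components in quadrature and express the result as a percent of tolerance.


GRR = sqrt(EV^2 + AV^2) = sqrt(2.18^2 + 2.76^2) = 3.5171011
%GRR = GRR / tol * 100 = 3.5171011 / 49.8 * 100
%GRR = 7.0625

7.0625


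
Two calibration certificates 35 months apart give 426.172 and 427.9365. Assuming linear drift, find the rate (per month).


rate = (v2 - v1) / months
= (427.9365 - 426.172) / 35
= 1.7645 / 35
= 0.0504

0.0504


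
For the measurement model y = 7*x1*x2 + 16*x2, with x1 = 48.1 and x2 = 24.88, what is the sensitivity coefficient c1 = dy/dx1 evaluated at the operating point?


y = 7*x1*x2 + 16*x2
dy/dx1 = 7*x2
Evaluate at x2 = 24.88: c1 = 7 * 24.88
c1 = 174.1600

174.1600


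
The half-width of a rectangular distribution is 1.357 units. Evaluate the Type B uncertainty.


u_B = half_width / sqrt(3)
u_B = 1.357 / 1.7320508
u_B = 0.7835

0.7835


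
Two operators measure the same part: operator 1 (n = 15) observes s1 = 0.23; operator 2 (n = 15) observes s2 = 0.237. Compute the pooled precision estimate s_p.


s_p = sqrt(((n1-1)*s1^2 + (n2-1)*s2^2) / (n1+n2-2))
numerator = (15-1)*0.23^2 + (15-1)*0.237^2 = 0.7406 + 0.786366 = 1.526966
denominator = 15 + 15 - 2 = 28
s_p^2 = 1.526966 / 28 = 0.0545345
s_p = sqrt(0.0545345) = 0.2335

0.2335


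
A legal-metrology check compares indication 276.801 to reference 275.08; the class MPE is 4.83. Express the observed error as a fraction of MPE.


e = indication - reference = 276.801 - 275.08 = 1.7210
|e| = 1.7210
ratio = |e| / MPE = 1.7210 / 4.83
ratio = 0.3563

0.3563


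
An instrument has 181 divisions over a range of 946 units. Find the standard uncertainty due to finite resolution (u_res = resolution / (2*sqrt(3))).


resolution = range / divisions
resolution = 946 / 181 = 5.2265193
u_res = resolution / (2*sqrt(3))
u_res = 5.2265193 / 3.4641016
u_res = 1.5088

1.5088


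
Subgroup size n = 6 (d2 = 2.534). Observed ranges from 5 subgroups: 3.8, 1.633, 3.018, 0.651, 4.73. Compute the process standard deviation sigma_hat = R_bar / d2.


R_bar = (3.8 + 1.633 + 3.018 + 0.651 + 4.73) / 5
R_bar = 13.832 / 5 = 2.7664
sigma_hat = R_bar / d2 = 2.7664 / 2.534 = 1.0917

1.0917


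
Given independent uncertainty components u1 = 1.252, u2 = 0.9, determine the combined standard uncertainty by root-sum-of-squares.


uc = sqrt(1.252^2 + 0.9^2)
uc = sqrt(2.377504)
uc = 1.5419

1.5419


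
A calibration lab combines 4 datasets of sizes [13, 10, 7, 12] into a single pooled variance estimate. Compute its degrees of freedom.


nu = sum_i (n_i - 1)
nu = ((13 - 1) + (10 - 1) + (7 - 1) + (12 - 1))
nu = 12 + 9 + 6 + 11
nu = 38

38


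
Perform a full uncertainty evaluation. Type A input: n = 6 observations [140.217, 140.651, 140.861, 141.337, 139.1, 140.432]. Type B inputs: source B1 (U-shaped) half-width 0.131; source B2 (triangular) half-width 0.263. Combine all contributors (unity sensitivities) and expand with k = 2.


mean = (140.217 + 140.651 + 140.861 + 141.337 + 139.1 + 140.432) / 6 = 140.433
s = sqrt(sum((x - mean)^2)/(n-1)) = 0.75782188
u_A = s / sqrt(n) = 0.75782188 / sqrt(6) = 0.30937949
u_B1 = 0.131 / sqrt(2) = 0.092630988
u_B2 = 0.263 / sqrt(6) = 0.1073693
uc = sqrt(0.30937949^2 + 0.092630988^2 + 0.1073693^2) = 0.34032975
U = k * uc = 2 * 0.34032975
U = 0.6807

0.6807


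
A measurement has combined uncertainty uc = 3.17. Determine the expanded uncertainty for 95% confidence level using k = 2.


U = k * uc
U = 2 * 3.17
U = 6.3400

6.3400


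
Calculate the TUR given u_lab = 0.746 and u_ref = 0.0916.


TUR = u_lab / u_ref
= 0.746 / 0.0916
= 8.1441

8.1441


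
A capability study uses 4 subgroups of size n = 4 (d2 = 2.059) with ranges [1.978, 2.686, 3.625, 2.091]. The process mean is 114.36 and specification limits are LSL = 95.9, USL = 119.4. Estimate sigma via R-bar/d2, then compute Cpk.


R_bar = (1.978 + 2.686 + 3.625 + 2.091) / 4 = 2.595
sigma = R_bar / d2 = 2.595 / 2.059 = 1.2603205
Cp = (USL - LSL)/(6*sigma) = (119.4 - 95.9)/(6*1.2603205) = 3.1077
Cpu = (119.4 - 114.36)/(3*1.2603205) = 1.3330
Cpl = (114.36 - 95.9)/(3*1.2603205) = 4.8824
Cpk = min(Cpu, Cpl) = 1.3330

1.3330
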